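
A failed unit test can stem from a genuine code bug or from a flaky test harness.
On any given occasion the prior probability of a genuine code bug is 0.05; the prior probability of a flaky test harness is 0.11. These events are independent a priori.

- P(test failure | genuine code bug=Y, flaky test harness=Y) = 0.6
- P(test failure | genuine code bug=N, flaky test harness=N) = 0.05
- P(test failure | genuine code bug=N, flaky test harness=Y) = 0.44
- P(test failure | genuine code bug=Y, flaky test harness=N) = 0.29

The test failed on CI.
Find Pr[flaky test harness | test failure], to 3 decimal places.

Pr[flaky test harness | test failure] ≈ 0.472

Numerator (weight on configurations with flaky test harness): 0.045980 + 0.003300 = 0.049280
Normalizer over all consistent configurations: 0.05×0.95×0.89 + 0.44×0.95×0.11 + 0.29×0.05×0.89 + 0.6×0.05×0.11 = 0.104460
P(flaky test harness | test failure) = 0.049280/0.104460 ≈ 0.472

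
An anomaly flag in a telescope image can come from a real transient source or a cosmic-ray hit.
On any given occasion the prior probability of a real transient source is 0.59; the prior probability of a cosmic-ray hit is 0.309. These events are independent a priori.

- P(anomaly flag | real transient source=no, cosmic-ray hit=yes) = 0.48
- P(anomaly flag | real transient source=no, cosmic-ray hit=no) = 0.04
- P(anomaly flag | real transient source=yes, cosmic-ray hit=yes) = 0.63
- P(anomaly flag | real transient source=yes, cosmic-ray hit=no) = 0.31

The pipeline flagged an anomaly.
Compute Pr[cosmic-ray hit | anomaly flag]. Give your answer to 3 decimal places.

Pr[cosmic-ray hit | anomaly flag] ≈ 0.561

P(anomaly flag) = 0.04×0.41×0.691 + 0.48×0.41×0.309 + 0.31×0.59×0.691 + 0.63×0.59×0.309 = 0.011332 + 0.060811 + 0.126384 + 0.114855 = 0.313382
Of this, 0.175666 comes from 0.060811 + 0.114855 (the cosmic-ray hit=true cases).
P(cosmic-ray hit | anomaly flag) = 0.175666 / 0.313382 ≈ 0.561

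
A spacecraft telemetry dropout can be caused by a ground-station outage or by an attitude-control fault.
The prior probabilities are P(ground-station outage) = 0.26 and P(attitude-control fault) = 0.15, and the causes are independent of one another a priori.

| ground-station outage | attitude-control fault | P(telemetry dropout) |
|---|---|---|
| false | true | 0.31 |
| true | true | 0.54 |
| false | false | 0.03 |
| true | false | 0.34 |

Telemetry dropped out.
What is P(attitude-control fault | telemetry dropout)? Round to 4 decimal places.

P(attitude-control fault | telemetry dropout) ≈ 0.3711

For the numerator, keep only attitude-control fault=true terms: 0.034410 + 0.021060 = 0.055470
Normalizer over all consistent configurations: 0.03*0.74*0.85 + 0.31*0.74*0.15 + 0.34*0.26*0.85 + 0.54*0.26*0.15 = 0.149480
P(attitude-control fault | telemetry dropout) = 0.055470/0.149480 ≈ 0.3711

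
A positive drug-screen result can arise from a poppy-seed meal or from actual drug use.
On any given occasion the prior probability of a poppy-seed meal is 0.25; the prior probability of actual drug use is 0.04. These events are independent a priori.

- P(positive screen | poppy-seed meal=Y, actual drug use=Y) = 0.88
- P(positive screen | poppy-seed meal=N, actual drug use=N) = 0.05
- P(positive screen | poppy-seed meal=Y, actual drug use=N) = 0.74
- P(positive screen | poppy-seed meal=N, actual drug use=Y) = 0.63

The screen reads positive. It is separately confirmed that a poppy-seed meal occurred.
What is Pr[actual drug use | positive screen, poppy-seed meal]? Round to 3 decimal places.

Pr[actual drug use | positive screen, poppy-seed meal] ≈ 0.047

Weight on actual drug use=true, given the evidence: 0.88*0.04 = 0.035200
Denominator P(positive screen | poppy-seed meal): 0.74*0.96 + 0.88*0.04 = 0.745600
P(actual drug use | positive screen, poppy-seed meal) = 0.035200/0.745600 ≈ 0.047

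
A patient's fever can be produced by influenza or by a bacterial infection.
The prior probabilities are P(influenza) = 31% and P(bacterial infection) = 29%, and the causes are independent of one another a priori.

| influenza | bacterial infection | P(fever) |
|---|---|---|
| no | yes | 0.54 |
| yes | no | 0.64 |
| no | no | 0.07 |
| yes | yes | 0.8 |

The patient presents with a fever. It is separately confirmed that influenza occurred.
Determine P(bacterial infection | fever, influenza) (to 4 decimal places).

P(bacterial infection | fever, influenza) ≈ 0.3380

P(fever | influenza) = 0.64·0.71 + 0.8·0.29 = 0.454400 + 0.232000 = 0.686400
Of this, 0.232000 comes from 0.8·0.29 (the bacterial infection=true cases).
P(bacterial infection | fever, influenza) = 0.232000 / 0.686400 ≈ 0.3380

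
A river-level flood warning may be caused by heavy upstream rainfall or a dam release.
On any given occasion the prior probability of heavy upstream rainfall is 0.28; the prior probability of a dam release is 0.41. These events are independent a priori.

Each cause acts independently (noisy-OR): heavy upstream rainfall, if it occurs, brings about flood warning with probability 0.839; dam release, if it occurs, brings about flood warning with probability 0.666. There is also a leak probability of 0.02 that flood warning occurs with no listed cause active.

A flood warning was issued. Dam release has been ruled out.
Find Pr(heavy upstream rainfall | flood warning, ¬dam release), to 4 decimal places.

Pr(heavy upstream rainfall | flood warning, ¬dam release) ≈ 0.9425

Under noisy-OR, P(flood warning | causes) = 1 − (1−0.02)·∏(1−qᵢ) over the active causes.
Numerator (weight on configurations with heavy upstream rainfall): 0.84222×0.28 = 0.235822
Normalizer over all consistent configurations: 0.02×0.72 + 0.84222×0.28 = 0.250222
Posterior = 0.235822 / 0.250222 ≈ 0.9425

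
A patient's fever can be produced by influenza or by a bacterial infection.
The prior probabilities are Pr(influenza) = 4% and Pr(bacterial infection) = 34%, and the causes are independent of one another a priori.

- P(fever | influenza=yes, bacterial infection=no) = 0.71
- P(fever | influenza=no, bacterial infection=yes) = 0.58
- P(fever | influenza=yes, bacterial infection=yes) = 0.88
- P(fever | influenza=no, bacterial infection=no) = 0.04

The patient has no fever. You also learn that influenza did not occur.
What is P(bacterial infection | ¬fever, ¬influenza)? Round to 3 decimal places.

Weight on bacterial infection=true, given the evidence: 0.42·0.34 = 0.142800
Normalizer over all consistent configurations: 0.96·0.66 + 0.42·0.34 = 0.776400
Posterior = 0.142800 / 0.776400 ≈ 0.184

P(bacterial infection | ¬fever, ¬influenza) ≈ 0.184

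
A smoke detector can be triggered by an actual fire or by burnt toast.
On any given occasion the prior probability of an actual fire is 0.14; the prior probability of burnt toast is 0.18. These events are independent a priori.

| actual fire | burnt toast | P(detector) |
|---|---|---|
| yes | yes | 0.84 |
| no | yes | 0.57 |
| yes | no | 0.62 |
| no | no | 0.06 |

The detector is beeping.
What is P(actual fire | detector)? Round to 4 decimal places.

For the numerator, keep only actual fire=true terms: 0.071176 + 0.021168 = 0.092344
Denominator P(detector): 0.06×0.86×0.82 + 0.57×0.86×0.18 + 0.62×0.14×0.82 + 0.84×0.14×0.18 = 0.222892
P(actual fire | detector) = 0.092344/0.222892 ≈ 0.4143

P(actual fire | detector) ≈ 0.4143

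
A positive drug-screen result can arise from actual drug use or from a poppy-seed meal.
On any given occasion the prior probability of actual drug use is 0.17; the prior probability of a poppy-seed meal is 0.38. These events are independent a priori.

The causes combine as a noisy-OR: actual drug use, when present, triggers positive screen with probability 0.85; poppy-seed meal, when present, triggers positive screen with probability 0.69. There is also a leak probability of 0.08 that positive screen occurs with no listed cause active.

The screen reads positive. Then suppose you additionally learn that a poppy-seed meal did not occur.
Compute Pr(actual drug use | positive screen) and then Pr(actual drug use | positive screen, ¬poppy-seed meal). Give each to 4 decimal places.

Pr(actual drug use | positive screen) ≈ 0.3642; Pr(actual drug use | positive screen, ¬poppy-seed meal) ≈ 0.6882

Under noisy-OR, P(positive screen | causes) = 1 − (1−0.08)·∏(1−qᵢ) over the active causes.
By total probability over the 4 (actual drug use, poppy-seed meal) configurations:
  P(positive screen) = 0.08×0.83×0.62 + 0.7148×0.83×0.38 + 0.862×0.17×0.62 + 0.95722×0.17×0.38
        = 0.041168 + 0.225448 + 0.090855 + 0.061836 = 0.419307
The terms with actual drug use present sum to 0.152691, so
  P(actual drug use | positive screen) = 0.152691 / 0.419307 ≈ 0.3642

With the extra evidence:
Sum P(positive screen|·) weighted by the priors over both values of actual drug use:
  P(positive screen | ¬poppy-seed meal) = 0.08·0.83 + 0.862·0.17
        = 0.066400 + 0.146540 = 0.212940
Keeping only the actual drug use-present terms gives 0.146540, so
  P(actual drug use | positive screen, ¬poppy-seed meal) = 0.146540 / 0.212940 ≈ 0.6882
With poppy-seed meal excluded, actual drug use must carry more of the explanatory weight for the positive screen.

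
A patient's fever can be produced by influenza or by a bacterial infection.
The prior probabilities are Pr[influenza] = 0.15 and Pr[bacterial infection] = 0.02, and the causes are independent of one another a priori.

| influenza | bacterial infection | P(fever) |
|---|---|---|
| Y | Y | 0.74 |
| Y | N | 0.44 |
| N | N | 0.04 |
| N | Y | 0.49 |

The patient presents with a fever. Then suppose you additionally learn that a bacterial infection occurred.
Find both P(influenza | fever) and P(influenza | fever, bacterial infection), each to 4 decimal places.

P(influenza | fever) ≈ 0.6163; P(influenza | fever, bacterial infection) ≈ 0.2104

Numerator (weight on configurations with influenza): 0.064680 + 0.002220 = 0.066900
Denominator P(fever): 0.04·0.85·0.98 + 0.49·0.85·0.02 + 0.44·0.15·0.98 + 0.74·0.15·0.02 = 0.108550
P(influenza | fever) = 0.066900/0.108550 ≈ 0.6163

Now condition on the additional information:
Numerator (weight on configurations with influenza): 0.74·0.15 = 0.111000
Denominator P(fever | bacterial infection): 0.49·0.85 + 0.74·0.15 = 0.527500
P(influenza | fever, bacterial infection) = 0.111000/0.527500 ≈ 0.2104
This is intercausal reasoning (explaining away): once bacterial infection accounts for the fever, influenza becomes less likely.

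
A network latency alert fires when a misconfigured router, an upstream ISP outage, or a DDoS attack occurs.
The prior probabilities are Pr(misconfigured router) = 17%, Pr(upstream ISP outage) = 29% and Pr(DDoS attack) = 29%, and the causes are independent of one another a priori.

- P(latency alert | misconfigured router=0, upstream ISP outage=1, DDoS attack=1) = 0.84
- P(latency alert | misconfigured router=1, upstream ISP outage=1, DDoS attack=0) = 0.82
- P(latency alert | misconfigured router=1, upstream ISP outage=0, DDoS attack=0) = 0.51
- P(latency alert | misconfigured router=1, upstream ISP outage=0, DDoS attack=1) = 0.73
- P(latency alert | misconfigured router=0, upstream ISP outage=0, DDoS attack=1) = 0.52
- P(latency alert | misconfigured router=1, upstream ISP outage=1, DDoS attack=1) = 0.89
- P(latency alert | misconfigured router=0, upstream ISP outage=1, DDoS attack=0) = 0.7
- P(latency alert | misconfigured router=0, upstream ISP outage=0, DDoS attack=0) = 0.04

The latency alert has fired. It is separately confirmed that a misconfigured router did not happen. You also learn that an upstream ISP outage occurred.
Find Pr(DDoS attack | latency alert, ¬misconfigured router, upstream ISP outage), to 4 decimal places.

Pr(DDoS attack | latency alert, ¬misconfigured router, upstream ISP outage) ≈ 0.3289

Weight on DDoS attack=true, given the evidence: 0.84×0.29 = 0.243600
Normalizer over all consistent configurations: 0.7×0.71 + 0.84×0.29 = 0.740600
Posterior = 0.243600 / 0.740600 ≈ 0.3289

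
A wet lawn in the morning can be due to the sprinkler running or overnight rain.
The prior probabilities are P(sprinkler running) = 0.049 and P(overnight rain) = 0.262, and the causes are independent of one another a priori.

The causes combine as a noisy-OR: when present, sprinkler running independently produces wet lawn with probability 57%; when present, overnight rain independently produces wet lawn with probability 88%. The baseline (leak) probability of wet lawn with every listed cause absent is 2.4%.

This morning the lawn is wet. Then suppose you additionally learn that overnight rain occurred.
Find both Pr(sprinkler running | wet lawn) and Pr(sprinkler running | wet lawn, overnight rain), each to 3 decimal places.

Under noisy-OR, P(wet lawn | causes) = 1 − (1−0.024)·∏(1−qᵢ) over the active causes.
P(wet lawn) = 0.024*0.951*0.738 + 0.88288*0.951*0.262 + 0.58032*0.049*0.738 + 0.949638*0.049*0.262 = 0.016844 + 0.219980 + 0.020986 + 0.012191 = 0.270001
Restricting to configurations with sprinkler running present: 0.020986 + 0.012191 = 0.033177.
P(sprinkler running | wet lawn) = 0.033177 / 0.270001 ≈ 0.123

Now also conditioning on overnight rain=true:
For the numerator, keep only sprinkler running=true terms: 0.949638*0.049 = 0.046532
Denominator P(wet lawn | overnight rain): 0.88288*0.951 + 0.949638*0.049 = 0.886151
P(sprinkler running | wet lawn, overnight rain) = 0.046532/0.886151 ≈ 0.053

Pr(sprinkler running | wet lawn) ≈ 0.123; Pr(sprinkler running | wet lawn, overnight rain) ≈ 0.053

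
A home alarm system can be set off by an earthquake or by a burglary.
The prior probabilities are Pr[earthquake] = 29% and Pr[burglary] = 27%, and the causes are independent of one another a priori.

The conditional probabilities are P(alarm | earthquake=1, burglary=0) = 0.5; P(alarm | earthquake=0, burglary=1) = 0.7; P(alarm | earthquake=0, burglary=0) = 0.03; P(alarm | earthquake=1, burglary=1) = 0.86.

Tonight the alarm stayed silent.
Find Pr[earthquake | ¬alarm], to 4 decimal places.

Pr[earthquake | ¬alarm] ≈ 0.1725

P(¬alarm) = 0.97·0.71·0.73 + 0.3·0.71·0.27 + 0.5·0.29·0.73 + 0.14·0.29·0.27 = 0.502751 + 0.057510 + 0.105850 + 0.010962 = 0.677073
Of this, 0.116812 comes from 0.105850 + 0.010962 (the earthquake=true cases).
So P(earthquake | ¬alarm) = 0.116812/0.677073 ≈ 0.1725.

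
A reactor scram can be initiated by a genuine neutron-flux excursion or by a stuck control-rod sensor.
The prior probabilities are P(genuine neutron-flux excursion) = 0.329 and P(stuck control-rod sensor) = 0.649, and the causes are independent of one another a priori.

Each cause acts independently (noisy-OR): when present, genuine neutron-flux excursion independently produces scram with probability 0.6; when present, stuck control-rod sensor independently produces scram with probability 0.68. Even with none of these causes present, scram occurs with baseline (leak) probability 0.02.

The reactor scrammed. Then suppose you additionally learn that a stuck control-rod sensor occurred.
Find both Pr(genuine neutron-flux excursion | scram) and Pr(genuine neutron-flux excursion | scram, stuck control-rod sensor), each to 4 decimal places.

Pr(genuine neutron-flux excursion | scram) ≈ 0.4584; Pr(genuine neutron-flux excursion | scram, stuck control-rod sensor) ≈ 0.3845

Under noisy-OR, P(scram | causes) = 1 − (1−0.02)·∏(1−qᵢ) over the active causes.
P(scram) = 0.02*0.671*0.351 + 0.6864*0.671*0.649 + 0.608*0.329*0.351 + 0.87456*0.329*0.649 = 0.004710 + 0.298913 + 0.070211 + 0.186737 = 0.560571
The genuine neutron-flux excursion-present share is 0.070211 + 0.186737 = 0.256948.
P(genuine neutron-flux excursion | scram) = 0.256948 / 0.560571 ≈ 0.4584

Now condition on the additional information:
Enumerate both values of genuine neutron-flux excursion and weight by the priors:
  P(scram | stuck control-rod sensor) = 0.6864×0.671 + 0.87456×0.329
        = 0.460574 + 0.287730 = 0.748304
Configurations with genuine neutron-flux excursion contribute 0.287730, so
  P(genuine neutron-flux excursion | scram, stuck control-rod sensor) = 0.287730 / 0.748304 ≈ 0.3845
Conditioning on stuck control-rod sensor lowers the posterior on genuine neutron-flux excursion: the classic explaining-away effect in a common-effect structure.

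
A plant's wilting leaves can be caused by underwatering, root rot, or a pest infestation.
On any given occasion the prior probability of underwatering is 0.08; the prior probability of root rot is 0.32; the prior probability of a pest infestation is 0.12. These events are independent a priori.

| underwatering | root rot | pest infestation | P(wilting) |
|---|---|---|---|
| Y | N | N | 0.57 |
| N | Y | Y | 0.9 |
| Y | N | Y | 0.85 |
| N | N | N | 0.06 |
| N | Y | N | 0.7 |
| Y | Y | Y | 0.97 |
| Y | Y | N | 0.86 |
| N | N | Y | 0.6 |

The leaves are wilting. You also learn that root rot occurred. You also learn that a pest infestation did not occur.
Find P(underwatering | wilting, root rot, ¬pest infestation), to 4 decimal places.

P(underwatering | wilting, root rot, ¬pest infestation) ≈ 0.0965

Numerator (weight on configurations with underwatering): 0.86·0.08 = 0.068800
Denominator P(wilting | root rot, ¬pest infestation): 0.7·0.92 + 0.86·0.08 = 0.712800
Posterior = 0.068800 / 0.712800 ≈ 0.0965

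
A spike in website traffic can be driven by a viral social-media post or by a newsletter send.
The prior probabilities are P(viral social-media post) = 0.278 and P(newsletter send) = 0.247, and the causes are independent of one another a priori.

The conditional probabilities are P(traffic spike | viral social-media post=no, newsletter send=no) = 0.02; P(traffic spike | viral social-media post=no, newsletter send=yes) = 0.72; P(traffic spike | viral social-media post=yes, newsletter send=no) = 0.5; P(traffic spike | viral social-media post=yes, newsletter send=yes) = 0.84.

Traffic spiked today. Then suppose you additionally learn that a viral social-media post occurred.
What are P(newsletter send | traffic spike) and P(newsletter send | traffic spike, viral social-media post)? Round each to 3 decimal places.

P(newsletter send | traffic spike) ≈ 0.617; P(newsletter send | traffic spike, viral social-media post) ≈ 0.355

P(traffic spike) = 0.02*0.722*0.753 + 0.72*0.722*0.247 + 0.5*0.278*0.753 + 0.84*0.278*0.247 = 0.010873 + 0.128400 + 0.104667 + 0.057679 = 0.301619
The newsletter send-present share is 0.128400 + 0.057679 = 0.186079.
P(newsletter send | traffic spike) = 0.186079 / 0.301619 ≈ 0.617

Now condition on the additional information:
Enumerate both values of newsletter send and weight by the priors:
  P(traffic spike | viral social-media post) = 0.5*0.753 + 0.84*0.247
        = 0.376500 + 0.207480 = 0.583980
The terms with newsletter send present sum to 0.207480, so
  P(newsletter send | traffic spike, viral social-media post) = 0.207480 / 0.583980 ≈ 0.355
— viral social-media post explains away the evidence for newsletter send.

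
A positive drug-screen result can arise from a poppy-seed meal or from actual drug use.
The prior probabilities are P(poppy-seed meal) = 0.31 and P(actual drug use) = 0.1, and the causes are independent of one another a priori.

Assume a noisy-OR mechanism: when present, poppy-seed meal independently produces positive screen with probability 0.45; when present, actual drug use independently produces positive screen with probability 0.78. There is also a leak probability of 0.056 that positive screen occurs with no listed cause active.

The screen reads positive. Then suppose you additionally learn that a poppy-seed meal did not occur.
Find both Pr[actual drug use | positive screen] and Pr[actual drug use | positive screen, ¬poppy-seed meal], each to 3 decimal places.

Pr[actual drug use | positive screen] ≈ 0.327; Pr[actual drug use | positive screen, ¬poppy-seed meal] ≈ 0.611

Under noisy-OR, P(positive screen | causes) = 1 − (1−0.056)·∏(1−qᵢ) over the active causes.
Weight on actual drug use=true, given the evidence: 0.054670 + 0.027459 = 0.082129
The normalizing constant is 0.056·0.69·0.9 + 0.79232·0.69·0.1 + 0.4808·0.31·0.9 + 0.885776·0.31·0.1 = 0.251048
Posterior = 0.082129 / 0.251048 ≈ 0.327

With the extra evidence:
P(positive screen | ¬poppy-seed meal) = 0.056×0.9 + 0.79232×0.1 = 0.050400 + 0.079232 = 0.129632
Of this, 0.079232 comes from 0.79232×0.1 (the actual drug use=true cases).
Hence the posterior is 0.079232/0.129632 ≈ 0.611.
With poppy-seed meal excluded, actual drug use must carry more of the explanatory weight for the positive screen.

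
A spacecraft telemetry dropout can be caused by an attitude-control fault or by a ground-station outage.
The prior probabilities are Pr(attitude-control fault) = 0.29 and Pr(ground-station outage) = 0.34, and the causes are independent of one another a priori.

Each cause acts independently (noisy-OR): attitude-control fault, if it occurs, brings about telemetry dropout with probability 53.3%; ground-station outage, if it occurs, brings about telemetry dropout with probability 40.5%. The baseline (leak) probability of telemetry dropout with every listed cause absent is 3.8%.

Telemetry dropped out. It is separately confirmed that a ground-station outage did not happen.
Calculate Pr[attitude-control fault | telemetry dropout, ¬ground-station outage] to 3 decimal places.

Under noisy-OR, P(telemetry dropout | causes) = 1 − (1−0.038)·∏(1−qᵢ) over the active causes.
P(telemetry dropout | ¬ground-station outage) = 0.038·0.71 + 0.550746·0.29 = 0.026980 + 0.159716 = 0.186696
Restricting to configurations with attitude-control fault present: 0.550746·0.29 = 0.159716.
So P(attitude-control fault | telemetry dropout, ¬ground-station outage) = 0.159716/0.186696 ≈ 0.855.

Pr[attitude-control fault | telemetry dropout, ¬ground-station outage] ≈ 0.855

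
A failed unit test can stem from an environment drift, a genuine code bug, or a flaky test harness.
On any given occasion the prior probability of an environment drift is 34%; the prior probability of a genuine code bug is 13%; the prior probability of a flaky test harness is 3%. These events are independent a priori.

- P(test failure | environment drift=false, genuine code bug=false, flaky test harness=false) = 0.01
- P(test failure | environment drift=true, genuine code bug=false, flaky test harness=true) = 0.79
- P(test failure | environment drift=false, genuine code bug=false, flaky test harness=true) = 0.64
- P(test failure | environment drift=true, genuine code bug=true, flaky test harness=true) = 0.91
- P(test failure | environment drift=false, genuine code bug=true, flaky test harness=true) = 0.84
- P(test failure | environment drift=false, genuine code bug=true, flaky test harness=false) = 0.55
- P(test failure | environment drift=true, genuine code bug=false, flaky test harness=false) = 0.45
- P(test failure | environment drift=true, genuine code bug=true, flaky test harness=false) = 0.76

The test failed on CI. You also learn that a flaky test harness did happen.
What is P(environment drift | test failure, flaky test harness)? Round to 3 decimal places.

P(test failure | flaky test harness) = 0.64·0.66·0.87 + 0.84·0.66·0.13 + 0.79·0.34·0.87 + 0.91·0.34·0.13 = 0.367488 + 0.072072 + 0.233682 + 0.040222 = 0.713464
Of this, 0.273904 comes from 0.233682 + 0.040222 (the environment drift=true cases).
Hence the posterior is 0.273904/0.713464 ≈ 0.384.

P(environment drift | test failure, flaky test harness) ≈ 0.384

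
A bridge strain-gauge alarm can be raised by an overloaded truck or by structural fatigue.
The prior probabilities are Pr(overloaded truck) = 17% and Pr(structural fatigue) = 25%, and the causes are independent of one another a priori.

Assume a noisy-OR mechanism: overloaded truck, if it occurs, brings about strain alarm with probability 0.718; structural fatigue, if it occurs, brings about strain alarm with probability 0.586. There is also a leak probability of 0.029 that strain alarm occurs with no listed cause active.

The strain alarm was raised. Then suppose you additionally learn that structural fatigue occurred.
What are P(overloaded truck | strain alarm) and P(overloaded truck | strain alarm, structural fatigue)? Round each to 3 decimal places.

Under noisy-OR, P(strain alarm | causes) = 1 − (1−0.029)·∏(1−qᵢ) over the active causes.
By total probability over the 4 (overloaded truck, structural fatigue) configurations:
  P(strain alarm) = 0.029*0.83*0.75 + 0.598006*0.83*0.25 + 0.726178*0.17*0.75 + 0.886638*0.17*0.25
        = 0.018052 + 0.124086 + 0.092588 + 0.037682 = 0.272408
The terms with overloaded truck present sum to 0.130270, so
  P(overloaded truck | strain alarm) = 0.130270 / 0.272408 ≈ 0.478

Now condition on the additional information:
P(strain alarm | structural fatigue) = 0.598006·0.83 + 0.886638·0.17 = 0.496345 + 0.150728 = 0.647073
Of this, 0.150728 comes from 0.886638·0.17 (the overloaded truck=true cases).
So P(overloaded truck | strain alarm, structural fatigue) = 0.150728/0.647073 ≈ 0.233.
Conditioning on structural fatigue lowers the posterior on overloaded truck: the classic explaining-away effect in a common-effect structure.

P(overloaded truck | strain alarm) ≈ 0.478; P(overloaded truck | strain alarm, structural fatigue) ≈ 0.233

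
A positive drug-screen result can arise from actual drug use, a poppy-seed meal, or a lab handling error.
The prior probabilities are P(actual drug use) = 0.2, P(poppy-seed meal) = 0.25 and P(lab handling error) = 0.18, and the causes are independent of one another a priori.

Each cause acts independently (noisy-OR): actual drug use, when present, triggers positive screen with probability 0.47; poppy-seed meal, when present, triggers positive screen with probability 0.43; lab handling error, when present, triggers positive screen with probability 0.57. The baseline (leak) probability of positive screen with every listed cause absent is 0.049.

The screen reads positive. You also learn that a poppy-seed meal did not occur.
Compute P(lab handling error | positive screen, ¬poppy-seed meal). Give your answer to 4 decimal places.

P(lab handling error | positive screen, ¬poppy-seed meal) ≈ 0.4996

Under noisy-OR, P(positive screen | causes) = 1 − (1−0.049)·∏(1−qᵢ) over the active causes.
P(positive screen | ¬poppy-seed meal) = 0.049×0.8×0.82 + 0.59107×0.8×0.18 + 0.49597×0.2×0.82 + 0.783267×0.2×0.18 = 0.032144 + 0.085114 + 0.081339 + 0.028198 = 0.226795
Restricting to configurations with lab handling error present: 0.085114 + 0.028198 = 0.113312.
P(lab handling error | positive screen, ¬poppy-seed meal) = 0.113312 / 0.226795 ≈ 0.4996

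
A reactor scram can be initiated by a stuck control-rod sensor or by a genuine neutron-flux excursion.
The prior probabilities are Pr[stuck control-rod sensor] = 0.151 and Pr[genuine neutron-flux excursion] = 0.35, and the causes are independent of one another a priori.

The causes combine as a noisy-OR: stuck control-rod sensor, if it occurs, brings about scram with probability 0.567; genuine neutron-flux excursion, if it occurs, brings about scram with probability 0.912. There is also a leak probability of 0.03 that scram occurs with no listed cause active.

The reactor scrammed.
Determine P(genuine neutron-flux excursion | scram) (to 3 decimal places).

Under noisy-OR, P(scram | causes) = 1 − (1−0.03)·∏(1−qᵢ) over the active causes.
Weight on genuine neutron-flux excursion=true, given the evidence: 0.271785 + 0.050897 = 0.322682
Normalizer over all consistent configurations: 0.03×0.849×0.65 + 0.91464×0.849×0.35 + 0.57999×0.151×0.65 + 0.963039×0.151×0.35 = 0.396164
Posterior = 0.322682 / 0.396164 ≈ 0.815

P(genuine neutron-flux excursion | scram) ≈ 0.815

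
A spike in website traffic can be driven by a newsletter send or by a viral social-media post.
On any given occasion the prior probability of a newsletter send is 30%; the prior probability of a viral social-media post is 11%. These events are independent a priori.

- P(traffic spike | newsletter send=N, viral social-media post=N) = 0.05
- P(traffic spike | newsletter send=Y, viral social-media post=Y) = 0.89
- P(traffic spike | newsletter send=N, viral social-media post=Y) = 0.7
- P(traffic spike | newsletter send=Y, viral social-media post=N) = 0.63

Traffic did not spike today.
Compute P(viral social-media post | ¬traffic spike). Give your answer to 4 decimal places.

Sum P(¬traffic spike|·) weighted by the priors over the 4 (newsletter send, viral social-media post) configurations:
  P(¬traffic spike) = 0.95·0.7·0.89 + 0.3·0.7·0.11 + 0.37·0.3·0.89 + 0.11·0.3·0.11
        = 0.591850 + 0.023100 + 0.098790 + 0.003630 = 0.717370
Configurations with viral social-media post contribute 0.026730, so
  P(viral social-media post | ¬traffic spike) = 0.026730 / 0.717370 ≈ 0.0373

P(viral social-media post | ¬traffic spike) ≈ 0.0373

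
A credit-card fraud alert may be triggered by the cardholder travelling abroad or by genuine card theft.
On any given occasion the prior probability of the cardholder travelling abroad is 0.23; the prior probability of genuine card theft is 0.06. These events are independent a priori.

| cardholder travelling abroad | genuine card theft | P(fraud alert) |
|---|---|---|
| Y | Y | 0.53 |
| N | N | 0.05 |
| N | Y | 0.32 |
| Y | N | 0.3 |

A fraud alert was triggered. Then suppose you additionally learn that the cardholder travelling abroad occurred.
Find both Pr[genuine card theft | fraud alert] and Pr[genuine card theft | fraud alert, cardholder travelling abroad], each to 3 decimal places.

Pr[genuine card theft | fraud alert] ≈ 0.179; Pr[genuine card theft | fraud alert, cardholder travelling abroad] ≈ 0.101

Sum P(fraud alert|·) weighted by the priors over the 4 (cardholder travelling abroad, genuine card theft) configurations:
  P(fraud alert) = 0.05×0.77×0.94 + 0.32×0.77×0.06 + 0.3×0.23×0.94 + 0.53×0.23×0.06
        = 0.036190 + 0.014784 + 0.064860 + 0.007314 = 0.123148
Keeping only the genuine card theft-present terms gives 0.022098, so
  P(genuine card theft | fraud alert) = 0.022098 / 0.123148 ≈ 0.179

Now also conditioning on cardholder travelling abroad=true:
Enumerate both values of genuine card theft and weight by the priors:
  P(fraud alert | cardholder travelling abroad) = 0.3·0.94 + 0.53·0.06
        = 0.282000 + 0.031800 = 0.313800
The terms with genuine card theft present sum to 0.031800, so
  P(genuine card theft | fraud alert, cardholder travelling abroad) = 0.031800 / 0.313800 ≈ 0.101
The drop from 0.179 to 0.101 is the explaining-away (discounting) effect.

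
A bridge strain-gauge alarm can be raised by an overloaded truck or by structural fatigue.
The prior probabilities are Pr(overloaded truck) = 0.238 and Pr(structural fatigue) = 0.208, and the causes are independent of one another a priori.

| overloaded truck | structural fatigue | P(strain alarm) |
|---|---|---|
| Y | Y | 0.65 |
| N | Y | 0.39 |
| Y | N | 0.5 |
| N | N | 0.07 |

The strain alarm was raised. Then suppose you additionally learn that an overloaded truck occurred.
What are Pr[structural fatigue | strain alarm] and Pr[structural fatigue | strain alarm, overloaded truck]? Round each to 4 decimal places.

Pr[structural fatigue | strain alarm] ≈ 0.4078; Pr[structural fatigue | strain alarm, overloaded truck] ≈ 0.2545

For the numerator, keep only structural fatigue=true terms: 0.061813 + 0.032178 = 0.093991
Denominator P(strain alarm): 0.07·0.762·0.792 + 0.39·0.762·0.208 + 0.5·0.238·0.792 + 0.65·0.238·0.208 = 0.230484
P(structural fatigue | strain alarm) = 0.093991/0.230484 ≈ 0.4078

With the extra evidence:
By total probability over both values of structural fatigue:
  P(strain alarm | overloaded truck) = 0.5×0.792 + 0.65×0.208
        = 0.396000 + 0.135200 = 0.531200
Configurations with structural fatigue contribute 0.135200, so
  P(structural fatigue | strain alarm, overloaded truck) = 0.135200 / 0.531200 ≈ 0.2545
— overloaded truck explains away the evidence for structural fatigue.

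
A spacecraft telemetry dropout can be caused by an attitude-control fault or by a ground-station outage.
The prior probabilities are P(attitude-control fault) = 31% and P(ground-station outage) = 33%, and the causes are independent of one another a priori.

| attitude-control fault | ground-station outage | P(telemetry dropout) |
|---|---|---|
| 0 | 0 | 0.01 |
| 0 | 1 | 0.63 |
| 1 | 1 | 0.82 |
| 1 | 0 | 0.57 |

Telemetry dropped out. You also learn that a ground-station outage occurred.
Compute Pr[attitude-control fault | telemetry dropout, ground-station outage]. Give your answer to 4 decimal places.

Pr[attitude-control fault | telemetry dropout, ground-station outage] ≈ 0.3690

P(telemetry dropout | ground-station outage) = 0.63*0.69 + 0.82*0.31 = 0.434700 + 0.254200 = 0.688900
Of this, 0.254200 comes from 0.82*0.31 (the attitude-control fault=true cases).
So P(attitude-control fault | telemetry dropout, ground-station outage) = 0.254200/0.688900 ≈ 0.3690.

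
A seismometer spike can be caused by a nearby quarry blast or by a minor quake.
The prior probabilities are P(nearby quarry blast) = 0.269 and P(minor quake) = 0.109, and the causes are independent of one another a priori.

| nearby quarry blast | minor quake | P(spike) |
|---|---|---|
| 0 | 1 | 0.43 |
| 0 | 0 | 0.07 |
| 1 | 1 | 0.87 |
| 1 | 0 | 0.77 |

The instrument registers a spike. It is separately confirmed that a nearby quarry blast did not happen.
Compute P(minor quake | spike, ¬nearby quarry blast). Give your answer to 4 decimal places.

P(minor quake | spike, ¬nearby quarry blast) ≈ 0.4291

P(spike | ¬nearby quarry blast) = 0.07×0.891 + 0.43×0.109 = 0.062370 + 0.046870 = 0.109240
Restricting to configurations with minor quake present: 0.43×0.109 = 0.046870.
Hence the posterior is 0.046870/0.109240 ≈ 0.4291.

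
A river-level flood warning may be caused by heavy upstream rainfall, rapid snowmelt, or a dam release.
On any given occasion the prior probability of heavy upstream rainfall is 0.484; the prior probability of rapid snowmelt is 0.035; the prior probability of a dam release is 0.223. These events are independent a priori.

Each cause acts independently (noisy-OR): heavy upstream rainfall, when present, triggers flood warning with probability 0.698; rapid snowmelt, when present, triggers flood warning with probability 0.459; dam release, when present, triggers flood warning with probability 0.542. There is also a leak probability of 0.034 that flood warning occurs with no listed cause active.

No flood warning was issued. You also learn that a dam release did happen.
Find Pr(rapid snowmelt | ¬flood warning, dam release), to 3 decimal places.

Under noisy-OR, P(flood warning | causes) = 1 − (1−0.034)·∏(1−qᵢ) over the active causes.
P(¬flood warning | dam release) = 0.442428×0.516×0.965 + 0.239354×0.516×0.035 + 0.133613×0.484×0.965 + 0.072285×0.484×0.035 = 0.220303 + 0.004323 + 0.062405 + 0.001225 = 0.288256
Restricting to configurations with rapid snowmelt present: 0.004323 + 0.001225 = 0.005548.
P(rapid snowmelt | ¬flood warning, dam release) = 0.005548 / 0.288256 ≈ 0.019

Pr(rapid snowmelt | ¬flood warning, dam release) ≈ 0.019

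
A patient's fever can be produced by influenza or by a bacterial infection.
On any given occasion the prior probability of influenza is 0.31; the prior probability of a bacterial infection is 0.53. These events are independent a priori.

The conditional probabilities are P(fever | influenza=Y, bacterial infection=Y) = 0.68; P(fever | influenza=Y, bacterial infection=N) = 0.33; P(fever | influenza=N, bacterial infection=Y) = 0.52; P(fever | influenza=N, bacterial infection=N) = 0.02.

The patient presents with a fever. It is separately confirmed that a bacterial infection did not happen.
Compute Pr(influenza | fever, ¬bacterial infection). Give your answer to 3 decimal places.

Pr(influenza | fever, ¬bacterial infection) ≈ 0.881

P(fever | ¬bacterial infection) = 0.02×0.69 + 0.33×0.31 = 0.013800 + 0.102300 = 0.116100
The influenza-present share is 0.33×0.31 = 0.102300.
So P(influenza | fever, ¬bacterial infection) = 0.102300/0.116100 ≈ 0.881.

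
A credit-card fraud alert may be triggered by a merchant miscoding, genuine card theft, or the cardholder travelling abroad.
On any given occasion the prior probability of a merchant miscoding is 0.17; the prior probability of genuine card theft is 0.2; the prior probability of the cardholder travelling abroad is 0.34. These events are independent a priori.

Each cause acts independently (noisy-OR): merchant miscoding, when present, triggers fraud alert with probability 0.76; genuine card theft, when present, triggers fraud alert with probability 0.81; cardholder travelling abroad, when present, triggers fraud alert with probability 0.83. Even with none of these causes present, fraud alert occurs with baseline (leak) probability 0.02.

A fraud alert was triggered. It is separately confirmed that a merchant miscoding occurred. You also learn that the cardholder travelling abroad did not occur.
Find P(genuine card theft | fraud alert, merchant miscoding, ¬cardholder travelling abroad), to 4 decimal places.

P(genuine card theft | fraud alert, merchant miscoding, ¬cardholder travelling abroad) ≈ 0.2380

Under noisy-OR, P(fraud alert | causes) = 1 − (1−0.02)·∏(1−qᵢ) over the active causes.
Numerator (weight on configurations with genuine card theft): 0.955312*0.2 = 0.191062
Normalizer over all consistent configurations: 0.7648*0.8 + 0.955312*0.2 = 0.802902
P(genuine card theft | fraud alert, merchant miscoding, ¬cardholder travelling abroad) = 0.191062/0.802902 ≈ 0.2380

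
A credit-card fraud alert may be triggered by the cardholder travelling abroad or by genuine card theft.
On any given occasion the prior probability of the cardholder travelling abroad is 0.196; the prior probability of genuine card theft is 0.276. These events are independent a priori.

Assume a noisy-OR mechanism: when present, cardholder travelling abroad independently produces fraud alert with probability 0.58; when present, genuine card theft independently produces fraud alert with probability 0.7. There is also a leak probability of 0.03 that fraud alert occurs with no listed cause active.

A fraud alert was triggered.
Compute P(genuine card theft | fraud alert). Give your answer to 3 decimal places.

P(genuine card theft | fraud alert) ≈ 0.669

Under noisy-OR, P(fraud alert | causes) = 1 − (1−0.03)·∏(1−qᵢ) over the active causes.
P(fraud alert) = 0.03*0.804*0.724 + 0.709*0.804*0.276 + 0.5926*0.196*0.724 + 0.87778*0.196*0.276 = 0.017463 + 0.157330 + 0.084092 + 0.047484 = 0.306369
Restricting to configurations with genuine card theft present: 0.157330 + 0.047484 = 0.204814.
P(genuine card theft | fraud alert) = 0.204814 / 0.306369 ≈ 0.669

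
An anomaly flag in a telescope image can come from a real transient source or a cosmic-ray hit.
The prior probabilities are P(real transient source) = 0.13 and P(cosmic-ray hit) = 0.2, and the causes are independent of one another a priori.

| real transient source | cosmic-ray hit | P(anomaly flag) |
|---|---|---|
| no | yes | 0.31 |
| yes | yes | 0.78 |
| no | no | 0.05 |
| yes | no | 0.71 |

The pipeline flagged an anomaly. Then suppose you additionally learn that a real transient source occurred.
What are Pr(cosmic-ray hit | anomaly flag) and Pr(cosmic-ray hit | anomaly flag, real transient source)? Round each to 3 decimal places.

P(anomaly flag) = 0.05*0.87*0.8 + 0.31*0.87*0.2 + 0.71*0.13*0.8 + 0.78*0.13*0.2 = 0.034800 + 0.053940 + 0.073840 + 0.020280 = 0.182860
The cosmic-ray hit-present share is 0.053940 + 0.020280 = 0.074220.
Hence the posterior is 0.074220/0.182860 ≈ 0.406.

Now also conditioning on real transient source=true:
Numerator (weight on configurations with cosmic-ray hit): 0.78·0.2 = 0.156000
Denominator P(anomaly flag | real transient source): 0.71·0.8 + 0.78·0.2 = 0.724000
Posterior = 0.156000 / 0.724000 ≈ 0.215

Pr(cosmic-ray hit | anomaly flag) ≈ 0.406; Pr(cosmic-ray hit | anomaly flag, real transient source) ≈ 0.215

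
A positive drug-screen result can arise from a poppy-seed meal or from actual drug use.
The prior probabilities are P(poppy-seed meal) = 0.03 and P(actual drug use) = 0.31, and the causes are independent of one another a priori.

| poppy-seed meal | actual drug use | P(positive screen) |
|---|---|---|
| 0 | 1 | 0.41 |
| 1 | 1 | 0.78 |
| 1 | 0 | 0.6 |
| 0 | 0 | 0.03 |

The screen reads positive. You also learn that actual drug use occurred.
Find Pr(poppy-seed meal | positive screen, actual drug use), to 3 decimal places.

Enumerate both values of poppy-seed meal and weight by the priors:
  P(positive screen | actual drug use) = 0.41*0.97 + 0.78*0.03
        = 0.397700 + 0.023400 = 0.421100
Keeping only the poppy-seed meal-present terms gives 0.023400, so
  P(poppy-seed meal | positive screen, actual drug use) = 0.023400 / 0.421100 ≈ 0.056

Pr(poppy-seed meal | positive screen, actual drug use) ≈ 0.056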